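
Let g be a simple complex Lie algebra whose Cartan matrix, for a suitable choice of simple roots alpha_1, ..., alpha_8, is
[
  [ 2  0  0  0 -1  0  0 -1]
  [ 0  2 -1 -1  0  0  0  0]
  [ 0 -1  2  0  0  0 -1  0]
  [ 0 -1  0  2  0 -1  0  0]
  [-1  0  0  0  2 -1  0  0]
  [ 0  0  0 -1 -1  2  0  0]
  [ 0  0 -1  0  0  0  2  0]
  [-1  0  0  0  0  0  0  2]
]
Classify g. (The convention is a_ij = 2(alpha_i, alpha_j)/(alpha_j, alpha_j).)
The matrix has rank 8 with 2's on the diagonal. Reading the off-diagonal entries as Dynkin edges (a single edge where a_ij = a_ji = -1; a double or triple edge where a_ij * a_ji = 2 or 3), the diagram is a chain of 8 nodes with single edges (A_8). One simple-root ordering that puts it in standard form is (alpha_8, alpha_1, alpha_5, alpha_6, alpha_4, alpha_2, alpha_3, alpha_7). So the algebra is type A_8, i.e. sl(9).

type A_8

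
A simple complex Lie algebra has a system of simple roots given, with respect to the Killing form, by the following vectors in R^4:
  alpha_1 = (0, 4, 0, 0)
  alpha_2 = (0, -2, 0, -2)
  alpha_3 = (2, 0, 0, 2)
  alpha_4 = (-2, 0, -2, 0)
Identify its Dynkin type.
Compute the Cartan integers a_ij = 2(alpha_i, alpha_j)/(alpha_j, alpha_j); the resulting 4x4 Cartan matrix is
[[2, -2, 0, 0], [-1, 2, -1, 0], [0, -1, 2, -1], [0, 0, -1, 2]].
The roots have two lengths (squared-length ratio 2:1); the short ones are alpha_{2,3,4}. The associated Dynkin diagram is a chain of 4 nodes with a double edge at one end; the terminal node there is the unique long simple root (C_4), so the type is C_4 (the algebra sp(8)).

C_4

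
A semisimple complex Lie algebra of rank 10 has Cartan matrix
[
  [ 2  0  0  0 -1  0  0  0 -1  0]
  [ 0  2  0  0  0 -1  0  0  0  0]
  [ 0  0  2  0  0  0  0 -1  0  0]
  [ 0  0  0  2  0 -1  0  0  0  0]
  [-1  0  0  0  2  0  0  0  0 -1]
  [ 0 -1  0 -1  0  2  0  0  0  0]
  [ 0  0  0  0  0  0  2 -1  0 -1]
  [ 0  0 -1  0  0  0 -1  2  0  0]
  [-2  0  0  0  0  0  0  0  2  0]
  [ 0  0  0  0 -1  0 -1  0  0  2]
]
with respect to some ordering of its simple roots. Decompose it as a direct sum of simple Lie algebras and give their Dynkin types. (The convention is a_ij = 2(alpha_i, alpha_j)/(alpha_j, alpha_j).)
The diagram associated to this matrix has two connected components: the simple roots {alpha_2, alpha_4, alpha_6} form a chain of 3 nodes with single edges (A_3), and {alpha_1, alpha_3, alpha_5, alpha_7, alpha_8, alpha_9, alpha_10} form a chain of 7 nodes with a double edge at one end; the terminal node there is the unique long simple root (C_7). A semisimple Lie algebra decomposes uniquely as the direct sum of simple ideals, one per connected component of its Dynkin diagram, so g ≅ A_3 ⊕ C_7 (dimension 15 + 105 = 120).

A_3 + C_7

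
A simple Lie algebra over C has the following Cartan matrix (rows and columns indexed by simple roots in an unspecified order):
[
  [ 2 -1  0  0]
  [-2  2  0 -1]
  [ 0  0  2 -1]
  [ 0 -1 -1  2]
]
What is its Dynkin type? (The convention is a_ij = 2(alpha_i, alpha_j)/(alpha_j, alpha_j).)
The matrix has rank 4 with 2's on the diagonal. Reading the off-diagonal entries as Dynkin edges (a single edge where a_ij = a_ji = -1; a double or triple edge where a_ij * a_ji = 2 or 3), the diagram is a chain of 4 nodes with a double edge at one end; the terminal node there is the unique short simple root (B_4). One simple-root ordering that puts it in standard form is (alpha_3, alpha_4, alpha_2, alpha_1). So the algebra is type B_4, i.e. so(9).

B4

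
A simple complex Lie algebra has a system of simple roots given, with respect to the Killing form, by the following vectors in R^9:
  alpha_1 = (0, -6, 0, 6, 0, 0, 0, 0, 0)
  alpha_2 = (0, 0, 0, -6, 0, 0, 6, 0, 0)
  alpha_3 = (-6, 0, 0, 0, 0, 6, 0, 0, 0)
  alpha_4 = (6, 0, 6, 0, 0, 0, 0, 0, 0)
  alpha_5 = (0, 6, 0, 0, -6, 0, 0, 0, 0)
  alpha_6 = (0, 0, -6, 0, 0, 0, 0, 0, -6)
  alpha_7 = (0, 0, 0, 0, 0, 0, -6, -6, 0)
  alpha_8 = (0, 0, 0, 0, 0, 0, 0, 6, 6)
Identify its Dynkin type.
A_8

Compute the Cartan integers a_ij = 2(alpha_i, alpha_j)/(alpha_j, alpha_j); the resulting 8x8 Cartan matrix is
[[2, -1, 0, 0, -1, 0, 0, 0], [-1, 2, 0, 0, 0, 0, -1, 0], [0, 0, 2, -1, 0, 0, 0, 0], [0, 0, -1, 2, 0, -1, 0, 0], [-1, 0, 0, 0, 2, 0, 0, 0], [0, 0, 0, -1, 0, 2, 0, -1], [0, -1, 0, 0, 0, 0, 2, -1], [0, 0, 0, 0, 0, -1, -1, 2]].
All simple roots have the same length, so the diagram is simply laced. The associated Dynkin diagram is a chain of 8 nodes with single edges (A_8), so the type is A_8 (the algebra sl(9)).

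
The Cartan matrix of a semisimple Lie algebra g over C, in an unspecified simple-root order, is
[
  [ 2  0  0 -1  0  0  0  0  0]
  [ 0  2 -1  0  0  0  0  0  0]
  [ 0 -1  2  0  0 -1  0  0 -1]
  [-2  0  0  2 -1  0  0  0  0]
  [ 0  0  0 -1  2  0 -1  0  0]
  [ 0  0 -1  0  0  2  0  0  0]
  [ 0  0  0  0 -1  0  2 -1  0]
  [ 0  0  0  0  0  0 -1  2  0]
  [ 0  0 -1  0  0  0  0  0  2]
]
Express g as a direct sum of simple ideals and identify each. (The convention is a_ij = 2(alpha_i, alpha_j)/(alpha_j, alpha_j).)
The diagram associated to this matrix has two connected components: the simple roots {alpha_1, alpha_4, alpha_5, alpha_7, alpha_8} form a chain of 5 nodes with a double edge at one end; the terminal node there is the unique short simple root (B_5), and {alpha_2, alpha_3, alpha_6, alpha_9} form a chain of 2 nodes with a fork of two nodes at one end (D_4). A semisimple Lie algebra decomposes uniquely as the direct sum of simple ideals, one per connected component of its Dynkin diagram, so g ≅ B_5 ⊕ D_4 (dimension 55 + 28 = 83).

B_5 (so(11)) ⊕ D_4 (so(8))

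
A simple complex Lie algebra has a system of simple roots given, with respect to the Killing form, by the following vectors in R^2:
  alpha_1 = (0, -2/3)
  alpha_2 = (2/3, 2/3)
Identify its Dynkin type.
Compute the Cartan integers a_ij = 2(alpha_i, alpha_j)/(alpha_j, alpha_j); the resulting 2x2 Cartan matrix is
[[2, -1], [-2, 2]].
The roots have two lengths (squared-length ratio 2:1); the short ones are alpha_{1}. The associated Dynkin diagram is a chain of 2 nodes with a double edge at one end; the terminal node there is the unique short simple root (B_2), so the type is B_2 (the algebra so(5)).

B_2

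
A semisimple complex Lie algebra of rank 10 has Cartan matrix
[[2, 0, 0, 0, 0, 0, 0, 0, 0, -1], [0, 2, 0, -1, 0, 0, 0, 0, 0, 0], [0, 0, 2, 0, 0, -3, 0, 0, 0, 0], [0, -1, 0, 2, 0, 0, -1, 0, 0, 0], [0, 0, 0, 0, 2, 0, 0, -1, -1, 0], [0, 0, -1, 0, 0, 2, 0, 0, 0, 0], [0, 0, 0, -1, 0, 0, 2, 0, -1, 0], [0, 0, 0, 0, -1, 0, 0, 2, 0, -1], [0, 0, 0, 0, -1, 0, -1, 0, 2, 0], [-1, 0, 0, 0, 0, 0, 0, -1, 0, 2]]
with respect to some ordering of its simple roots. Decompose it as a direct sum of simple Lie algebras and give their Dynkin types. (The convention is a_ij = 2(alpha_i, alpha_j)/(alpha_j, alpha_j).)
type A_8 + type G_2

The diagram associated to this matrix has two connected components: the simple roots {alpha_1, alpha_2, alpha_4, alpha_5, alpha_7, alpha_8, alpha_9, alpha_10} form a chain of 8 nodes with single edges (A_8), and {alpha_3, alpha_6} form two nodes joined by a triple edge (G_2). A semisimple Lie algebra decomposes uniquely as the direct sum of simple ideals, one per connected component of its Dynkin diagram, so g ≅ A_8 ⊕ G_2 (dimension 80 + 14 = 94).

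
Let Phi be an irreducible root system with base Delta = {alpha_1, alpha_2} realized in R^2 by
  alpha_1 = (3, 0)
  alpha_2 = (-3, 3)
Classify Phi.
type B_2

Compute the Cartan integers a_ij = 2(alpha_i, alpha_j)/(alpha_j, alpha_j); the resulting 2x2 Cartan matrix is
[[2, -1], [-2, 2]].
The roots have two lengths (squared-length ratio 2:1); the short ones are alpha_{1}. The associated Dynkin diagram is a chain of 2 nodes with a double edge at one end; the terminal node there is the unique short simple root (B_2), so the type is B_2 (the algebra so(5)).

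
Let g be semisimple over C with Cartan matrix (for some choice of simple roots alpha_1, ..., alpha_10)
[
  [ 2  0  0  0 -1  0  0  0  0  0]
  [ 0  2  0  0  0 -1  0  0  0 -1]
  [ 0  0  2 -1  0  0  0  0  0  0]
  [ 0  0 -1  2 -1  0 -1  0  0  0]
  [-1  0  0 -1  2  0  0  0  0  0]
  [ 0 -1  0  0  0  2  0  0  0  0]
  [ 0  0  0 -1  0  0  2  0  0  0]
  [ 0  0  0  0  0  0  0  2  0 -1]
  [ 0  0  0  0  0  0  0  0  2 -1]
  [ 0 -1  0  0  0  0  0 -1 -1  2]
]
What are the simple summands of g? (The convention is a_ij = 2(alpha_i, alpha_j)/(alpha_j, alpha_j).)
The diagram associated to this matrix has two connected components: the simple roots {alpha_1, alpha_3, alpha_4, alpha_5, alpha_7} form a chain of 3 nodes with a fork of two nodes at one end (D_5), and {alpha_2, alpha_6, alpha_8, alpha_9, alpha_10} form a chain of 3 nodes with a fork of two nodes at one end (D_5). A semisimple Lie algebra decomposes uniquely as the direct sum of simple ideals, one per connected component of its Dynkin diagram, so g ≅ D_5 ⊕ D_5 (dimension 45 + 45 = 90).

D_5 + D_5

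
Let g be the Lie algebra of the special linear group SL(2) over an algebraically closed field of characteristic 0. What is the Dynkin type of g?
A_1

This is sl(2), which has dimension 2^2 - 1 = 3 and rank 2 - 1 = 1 (a Cartan subalgebra is the diagonal traceless matrices). In the classification of classical Lie algebras, the special linear algebra sl(n+1) has type A_n; here n = 1, so the Dynkin diagram is a chain of 1 nodes with single edges (A_1). Hence the type is A_1.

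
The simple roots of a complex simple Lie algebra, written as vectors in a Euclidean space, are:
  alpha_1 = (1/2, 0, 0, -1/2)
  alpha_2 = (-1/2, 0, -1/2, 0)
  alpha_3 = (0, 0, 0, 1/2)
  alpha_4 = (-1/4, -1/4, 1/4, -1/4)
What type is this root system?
type F_4

Compute the Cartan integers a_ij = 2(alpha_i, alpha_j)/(alpha_j, alpha_j); the resulting 4x4 Cartan matrix is
[[2, -1, -2, 0], [-1, 2, 0, 0], [-1, 0, 2, -1], [0, 0, -1, 2]].
The roots have two lengths (squared-length ratio 2:1); the short ones are alpha_{3,4}. The associated Dynkin diagram is a chain of 4 nodes with a double edge between the middle two (F_4), so the type is F_4.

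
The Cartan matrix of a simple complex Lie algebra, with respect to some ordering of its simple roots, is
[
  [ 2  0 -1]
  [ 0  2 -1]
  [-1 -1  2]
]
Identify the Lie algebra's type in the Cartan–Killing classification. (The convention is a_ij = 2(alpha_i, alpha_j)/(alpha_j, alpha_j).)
type A_3

The matrix has rank 3 with 2's on the diagonal. Reading the off-diagonal entries as Dynkin edges (a single edge where a_ij = a_ji = -1; a double or triple edge where a_ij * a_ji = 2 or 3), the diagram is a chain of 3 nodes with single edges (A_3). One simple-root ordering that puts it in standard form is (alpha_2, alpha_3, alpha_1). So the algebra is type A_3, i.e. sl(4).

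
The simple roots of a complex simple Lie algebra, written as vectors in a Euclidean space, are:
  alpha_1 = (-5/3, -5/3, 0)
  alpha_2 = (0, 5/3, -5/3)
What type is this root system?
Compute the Cartan integers a_ij = 2(alpha_i, alpha_j)/(alpha_j, alpha_j); the resulting 2x2 Cartan matrix is
[[2, -1], [-1, 2]].
All simple roots have the same length, so the diagram is simply laced. The associated Dynkin diagram is a chain of 2 nodes with single edges (A_2), so the type is A_2 (the algebra sl(3)).

type A_2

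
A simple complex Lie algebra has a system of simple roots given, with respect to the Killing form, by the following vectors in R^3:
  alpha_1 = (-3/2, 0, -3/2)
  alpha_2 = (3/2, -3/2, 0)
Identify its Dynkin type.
Compute the Cartan integers a_ij = 2(alpha_i, alpha_j)/(alpha_j, alpha_j); the resulting 2x2 Cartan matrix is
[[2, -1], [-1, 2]].
All simple roots have the same length, so the diagram is simply laced. The associated Dynkin diagram is a chain of 2 nodes with single edges (A_2), so the type is A_2 (the algebra sl(3)).

A_2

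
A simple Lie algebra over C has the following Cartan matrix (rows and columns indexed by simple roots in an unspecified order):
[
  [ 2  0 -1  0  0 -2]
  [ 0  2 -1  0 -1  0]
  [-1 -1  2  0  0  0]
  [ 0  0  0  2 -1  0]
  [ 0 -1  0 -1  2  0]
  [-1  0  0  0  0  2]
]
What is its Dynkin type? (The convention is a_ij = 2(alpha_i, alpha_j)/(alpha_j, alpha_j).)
The matrix has rank 6 with 2's on the diagonal. Reading the off-diagonal entries as Dynkin edges (a single edge where a_ij = a_ji = -1; a double or triple edge where a_ij * a_ji = 2 or 3), the diagram is a chain of 6 nodes with a double edge at one end; the terminal node there is the unique short simple root (B_6). One simple-root ordering that puts it in standard form is (alpha_4, alpha_5, alpha_2, alpha_3, alpha_1, alpha_6). So the algebra is type B_6, i.e. so(13).

B6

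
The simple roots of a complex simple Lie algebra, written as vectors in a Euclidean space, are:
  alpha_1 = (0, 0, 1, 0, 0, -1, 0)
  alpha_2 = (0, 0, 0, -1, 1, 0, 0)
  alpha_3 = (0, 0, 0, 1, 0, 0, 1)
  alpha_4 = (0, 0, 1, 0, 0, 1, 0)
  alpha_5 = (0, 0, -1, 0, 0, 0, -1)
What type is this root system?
Compute the Cartan integers a_ij = 2(alpha_i, alpha_j)/(alpha_j, alpha_j); the resulting 5x5 Cartan matrix is
[[2, 0, 0, 0, -1], [0, 2, -1, 0, 0], [0, -1, 2, 0, -1], [0, 0, 0, 2, -1], [-1, 0, -1, -1, 2]].
All simple roots have the same length, so the diagram is simply laced. The associated Dynkin diagram is a chain of 3 nodes with a fork of two nodes at one end (D_5), so the type is D_5 (the algebra so(10)).

D5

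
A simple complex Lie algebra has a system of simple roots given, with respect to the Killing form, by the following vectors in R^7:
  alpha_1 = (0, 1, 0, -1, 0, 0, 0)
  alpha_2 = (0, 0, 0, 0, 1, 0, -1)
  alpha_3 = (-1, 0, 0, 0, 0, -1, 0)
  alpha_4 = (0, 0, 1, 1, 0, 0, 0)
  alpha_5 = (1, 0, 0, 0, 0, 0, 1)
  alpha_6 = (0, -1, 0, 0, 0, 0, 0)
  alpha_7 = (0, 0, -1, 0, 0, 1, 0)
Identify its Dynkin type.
B7

Compute the Cartan integers a_ij = 2(alpha_i, alpha_j)/(alpha_j, alpha_j); the resulting 7x7 Cartan matrix is
[[2, 0, 0, -1, 0, -2, 0], [0, 2, 0, 0, -1, 0, 0], [0, 0, 2, 0, -1, 0, -1], [-1, 0, 0, 2, 0, 0, -1], [0, -1, -1, 0, 2, 0, 0], [-1, 0, 0, 0, 0, 2, 0], [0, 0, -1, -1, 0, 0, 2]].
The roots have two lengths (squared-length ratio 2:1); the short ones are alpha_{6}. The associated Dynkin diagram is a chain of 7 nodes with a double edge at one end; the terminal node there is the unique short simple root (B_7), so the type is B_7 (the algebra so(15)).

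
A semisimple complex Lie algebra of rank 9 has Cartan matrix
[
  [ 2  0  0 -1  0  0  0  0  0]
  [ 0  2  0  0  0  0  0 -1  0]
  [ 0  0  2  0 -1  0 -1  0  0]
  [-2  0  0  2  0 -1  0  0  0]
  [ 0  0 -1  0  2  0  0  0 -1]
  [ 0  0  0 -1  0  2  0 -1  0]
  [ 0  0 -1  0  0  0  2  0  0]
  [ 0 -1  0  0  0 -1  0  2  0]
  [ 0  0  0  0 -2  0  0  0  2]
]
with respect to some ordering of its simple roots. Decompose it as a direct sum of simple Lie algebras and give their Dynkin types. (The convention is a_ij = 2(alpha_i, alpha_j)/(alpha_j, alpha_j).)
B_5 (so(11)) + C_4 (sp(8))

The diagram associated to this matrix has two connected components: the simple roots {alpha_1, alpha_2, alpha_4, alpha_6, alpha_8} form a chain of 5 nodes with a double edge at one end; the terminal node there is the unique short simple root (B_5), and {alpha_3, alpha_5, alpha_7, alpha_9} form a chain of 4 nodes with a double edge at one end; the terminal node there is the unique long simple root (C_4). A semisimple Lie algebra decomposes uniquely as the direct sum of simple ideals, one per connected component of its Dynkin diagram, so g ≅ B_5 ⊕ C_4 (dimension 55 + 36 = 91).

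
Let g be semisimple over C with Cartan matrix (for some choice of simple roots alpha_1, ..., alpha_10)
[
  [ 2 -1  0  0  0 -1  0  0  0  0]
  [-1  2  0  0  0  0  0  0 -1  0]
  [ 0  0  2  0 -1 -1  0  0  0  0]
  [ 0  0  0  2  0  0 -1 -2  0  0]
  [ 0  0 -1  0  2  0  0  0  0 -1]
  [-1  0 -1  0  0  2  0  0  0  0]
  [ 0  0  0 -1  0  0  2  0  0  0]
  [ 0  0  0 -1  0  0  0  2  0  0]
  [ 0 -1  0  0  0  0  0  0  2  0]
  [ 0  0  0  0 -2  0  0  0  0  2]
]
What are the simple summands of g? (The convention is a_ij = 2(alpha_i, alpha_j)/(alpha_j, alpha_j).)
B_3 (so(7)) ⊕ C_7 (sp(14))

The diagram associated to this matrix has two connected components: the simple roots {alpha_4, alpha_7, alpha_8} form a chain of 3 nodes with a double edge at one end; the terminal node there is the unique short simple root (B_3), and {alpha_1, alpha_2, alpha_3, alpha_5, alpha_6, alpha_9, alpha_10} form a chain of 7 nodes with a double edge at one end; the terminal node there is the unique long simple root (C_7). A semisimple Lie algebra decomposes uniquely as the direct sum of simple ideals, one per connected component of its Dynkin diagram, so g ≅ B_3 ⊕ C_7 (dimension 21 + 105 = 126).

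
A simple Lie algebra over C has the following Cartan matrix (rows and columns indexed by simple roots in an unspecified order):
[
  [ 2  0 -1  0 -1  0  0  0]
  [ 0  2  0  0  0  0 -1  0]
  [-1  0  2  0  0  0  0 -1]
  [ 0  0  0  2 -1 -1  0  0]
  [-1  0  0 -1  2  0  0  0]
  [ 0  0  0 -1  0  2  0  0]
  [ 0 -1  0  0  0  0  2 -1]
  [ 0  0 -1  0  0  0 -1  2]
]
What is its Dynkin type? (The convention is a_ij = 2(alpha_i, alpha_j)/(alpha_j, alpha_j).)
The matrix has rank 8 with 2's on the diagonal. Reading the off-diagonal entries as Dynkin edges (a single edge where a_ij = a_ji = -1; a double or triple edge where a_ij * a_ji = 2 or 3), the diagram is a chain of 8 nodes with single edges (A_8). One simple-root ordering that puts it in standard form is (alpha_2, alpha_7, alpha_8, alpha_3, alpha_1, alpha_5, alpha_4, alpha_6). So the algebra is type A_8, i.e. sl(9).

A8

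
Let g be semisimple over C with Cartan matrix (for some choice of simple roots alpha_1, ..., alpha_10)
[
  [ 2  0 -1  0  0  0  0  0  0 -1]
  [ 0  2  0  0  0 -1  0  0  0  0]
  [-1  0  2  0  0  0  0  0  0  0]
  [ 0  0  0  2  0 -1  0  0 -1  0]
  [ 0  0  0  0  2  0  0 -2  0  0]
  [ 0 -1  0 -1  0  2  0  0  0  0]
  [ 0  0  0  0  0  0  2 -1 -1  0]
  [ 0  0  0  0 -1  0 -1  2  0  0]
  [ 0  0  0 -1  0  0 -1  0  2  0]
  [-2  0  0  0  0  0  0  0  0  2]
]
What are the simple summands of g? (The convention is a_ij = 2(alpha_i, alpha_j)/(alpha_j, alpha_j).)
The diagram associated to this matrix has two connected components: the simple roots {alpha_1, alpha_3, alpha_10} form a chain of 3 nodes with a double edge at one end; the terminal node there is the unique long simple root (C_3), and {alpha_2, alpha_4, alpha_5, alpha_6, alpha_7, alpha_8, alpha_9} form a chain of 7 nodes with a double edge at one end; the terminal node there is the unique long simple root (C_7). A semisimple Lie algebra decomposes uniquely as the direct sum of simple ideals, one per connected component of its Dynkin diagram, so g ≅ C_3 ⊕ C_7 (dimension 21 + 105 = 126).

C_3 ⊕ C_7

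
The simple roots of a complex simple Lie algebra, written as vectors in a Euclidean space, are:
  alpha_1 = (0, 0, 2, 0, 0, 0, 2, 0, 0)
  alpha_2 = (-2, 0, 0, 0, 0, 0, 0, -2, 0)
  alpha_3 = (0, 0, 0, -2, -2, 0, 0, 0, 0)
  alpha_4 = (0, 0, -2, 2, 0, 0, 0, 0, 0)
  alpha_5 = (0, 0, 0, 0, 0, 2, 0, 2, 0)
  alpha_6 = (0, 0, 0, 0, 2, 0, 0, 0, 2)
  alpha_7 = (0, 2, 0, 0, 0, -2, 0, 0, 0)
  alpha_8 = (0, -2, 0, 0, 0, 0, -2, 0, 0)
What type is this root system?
A_8 (sl(9))

Compute the Cartan integers a_ij = 2(alpha_i, alpha_j)/(alpha_j, alpha_j); the resulting 8x8 Cartan matrix is
[[2, 0, 0, -1, 0, 0, 0, -1], [0, 2, 0, 0, -1, 0, 0, 0], [0, 0, 2, -1, 0, -1, 0, 0], [-1, 0, -1, 2, 0, 0, 0, 0], [0, -1, 0, 0, 2, 0, -1, 0], [0, 0, -1, 0, 0, 2, 0, 0], [0, 0, 0, 0, -1, 0, 2, -1], [-1, 0, 0, 0, 0, 0, -1, 2]].
All simple roots have the same length, so the diagram is simply laced. The associated Dynkin diagram is a chain of 8 nodes with single edges (A_8), so the type is A_8 (the algebra sl(9)).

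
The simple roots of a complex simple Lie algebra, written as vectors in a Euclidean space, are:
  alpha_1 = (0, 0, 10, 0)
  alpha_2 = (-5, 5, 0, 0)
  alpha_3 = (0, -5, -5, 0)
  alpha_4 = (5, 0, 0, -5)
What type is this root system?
Compute the Cartan integers a_ij = 2(alpha_i, alpha_j)/(alpha_j, alpha_j); the resulting 4x4 Cartan matrix is
[[2, 0, -2, 0], [0, 2, -1, -1], [-1, -1, 2, 0], [0, -1, 0, 2]].
The roots have two lengths (squared-length ratio 2:1); the short ones are alpha_{2,3,4}. The associated Dynkin diagram is a chain of 4 nodes with a double edge at one end; the terminal node there is the unique long simple root (C_4), so the type is C_4 (the algebra sp(8)).

C4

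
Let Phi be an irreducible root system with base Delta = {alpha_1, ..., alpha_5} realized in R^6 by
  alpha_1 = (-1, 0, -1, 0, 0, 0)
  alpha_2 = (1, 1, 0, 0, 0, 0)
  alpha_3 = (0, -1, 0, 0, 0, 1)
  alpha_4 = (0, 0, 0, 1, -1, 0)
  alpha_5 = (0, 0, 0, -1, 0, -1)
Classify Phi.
A5

Compute the Cartan integers a_ij = 2(alpha_i, alpha_j)/(alpha_j, alpha_j); the resulting 5x5 Cartan matrix is
[[2, -1, 0, 0, 0], [-1, 2, -1, 0, 0], [0, -1, 2, 0, -1], [0, 0, 0, 2, -1], [0, 0, -1, -1, 2]].
All simple roots have the same length, so the diagram is simply laced. The associated Dynkin diagram is a chain of 5 nodes with single edges (A_5), so the type is A_5 (the algebra sl(6)).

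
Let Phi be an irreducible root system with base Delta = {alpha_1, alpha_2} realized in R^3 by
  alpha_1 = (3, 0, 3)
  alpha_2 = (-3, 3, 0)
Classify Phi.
type A_2

Compute the Cartan integers a_ij = 2(alpha_i, alpha_j)/(alpha_j, alpha_j); the resulting 2x2 Cartan matrix is
[[2, -1], [-1, 2]].
All simple roots have the same length, so the diagram is simply laced. The associated Dynkin diagram is a chain of 2 nodes with single edges (A_2), so the type is A_2 (the algebra sl(3)).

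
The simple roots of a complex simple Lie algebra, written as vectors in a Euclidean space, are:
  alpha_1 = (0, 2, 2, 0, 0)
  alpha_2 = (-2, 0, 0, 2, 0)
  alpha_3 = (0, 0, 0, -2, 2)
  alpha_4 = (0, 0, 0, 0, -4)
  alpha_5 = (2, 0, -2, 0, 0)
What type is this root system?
C_5 (sp(10))

Compute the Cartan integers a_ij = 2(alpha_i, alpha_j)/(alpha_j, alpha_j); the resulting 5x5 Cartan matrix is
[[2, 0, 0, 0, -1], [0, 2, -1, 0, -1], [0, -1, 2, -1, 0], [0, 0, -2, 2, 0], [-1, -1, 0, 0, 2]].
The roots have two lengths (squared-length ratio 2:1); the short ones are alpha_{1,2,3,5}. The associated Dynkin diagram is a chain of 5 nodes with a double edge at one end; the terminal node there is the unique long simple root (C_5), so the type is C_5 (the algebra sp(10)).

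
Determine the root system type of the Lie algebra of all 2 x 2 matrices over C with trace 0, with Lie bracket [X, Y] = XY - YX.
This is sl(2), which has dimension 2^2 - 1 = 3 and rank 2 - 1 = 1 (a Cartan subalgebra is the diagonal traceless matrices). In the classification of classical Lie algebras, the special linear algebra sl(n+1) has type A_n; here n = 1, so the Dynkin diagram is a chain of 1 nodes with single edges (A_1). Hence the type is A_1.

A_1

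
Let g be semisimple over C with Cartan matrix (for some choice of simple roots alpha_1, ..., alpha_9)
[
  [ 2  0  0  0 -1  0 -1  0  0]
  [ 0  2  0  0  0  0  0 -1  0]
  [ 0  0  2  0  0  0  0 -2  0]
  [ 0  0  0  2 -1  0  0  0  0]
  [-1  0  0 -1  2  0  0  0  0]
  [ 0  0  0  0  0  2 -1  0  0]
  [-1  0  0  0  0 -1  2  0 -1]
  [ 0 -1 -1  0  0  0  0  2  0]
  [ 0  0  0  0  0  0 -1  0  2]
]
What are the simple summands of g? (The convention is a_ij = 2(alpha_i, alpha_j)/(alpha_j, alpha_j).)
C_3 (sp(6)) ⊕ D_6 (so(12))

The diagram associated to this matrix has two connected components: the simple roots {alpha_2, alpha_3, alpha_8} form a chain of 3 nodes with a double edge at one end; the terminal node there is the unique long simple root (C_3), and {alpha_1, alpha_4, alpha_5, alpha_6, alpha_7, alpha_9} form a chain of 4 nodes with a fork of two nodes at one end (D_6). A semisimple Lie algebra decomposes uniquely as the direct sum of simple ideals, one per connected component of its Dynkin diagram, so g ≅ C_3 ⊕ D_6 (dimension 21 + 66 = 87).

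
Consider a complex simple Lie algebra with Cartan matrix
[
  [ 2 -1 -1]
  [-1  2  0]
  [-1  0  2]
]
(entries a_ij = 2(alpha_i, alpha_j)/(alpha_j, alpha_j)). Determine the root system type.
A_3

The matrix has rank 3 with 2's on the diagonal. Reading the off-diagonal entries as Dynkin edges (a single edge where a_ij = a_ji = -1; a double or triple edge where a_ij * a_ji = 2 or 3), the diagram is a chain of 3 nodes with single edges (A_3). One simple-root ordering that puts it in standard form is (alpha_2, alpha_1, alpha_3). So the algebra is type A_3, i.e. sl(4).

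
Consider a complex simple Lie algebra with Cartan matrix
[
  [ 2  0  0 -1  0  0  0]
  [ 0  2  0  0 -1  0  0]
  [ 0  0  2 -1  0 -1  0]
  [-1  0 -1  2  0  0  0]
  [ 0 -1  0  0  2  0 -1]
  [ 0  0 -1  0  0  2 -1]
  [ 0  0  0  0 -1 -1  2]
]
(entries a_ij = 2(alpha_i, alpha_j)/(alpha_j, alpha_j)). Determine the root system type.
A_7 (sl(8))

The matrix has rank 7 with 2's on the diagonal. Reading the off-diagonal entries as Dynkin edges (a single edge where a_ij = a_ji = -1; a double or triple edge where a_ij * a_ji = 2 or 3), the diagram is a chain of 7 nodes with single edges (A_7). One simple-root ordering that puts it in standard form is (alpha_1, alpha_4, alpha_3, alpha_6, alpha_7, alpha_5, alpha_2). So the algebra is type A_7, i.e. sl(8).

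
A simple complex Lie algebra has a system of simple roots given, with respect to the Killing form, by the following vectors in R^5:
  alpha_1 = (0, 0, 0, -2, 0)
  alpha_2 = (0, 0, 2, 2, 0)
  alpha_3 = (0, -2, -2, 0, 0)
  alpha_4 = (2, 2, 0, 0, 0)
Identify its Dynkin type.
B_4

Compute the Cartan integers a_ij = 2(alpha_i, alpha_j)/(alpha_j, alpha_j); the resulting 4x4 Cartan matrix is
[[2, -1, 0, 0], [-2, 2, -1, 0], [0, -1, 2, -1], [0, 0, -1, 2]].
The roots have two lengths (squared-length ratio 2:1); the short ones are alpha_{1}. The associated Dynkin diagram is a chain of 4 nodes with a double edge at one end; the terminal node there is the unique short simple root (B_4), so the type is B_4 (the algebra so(9)).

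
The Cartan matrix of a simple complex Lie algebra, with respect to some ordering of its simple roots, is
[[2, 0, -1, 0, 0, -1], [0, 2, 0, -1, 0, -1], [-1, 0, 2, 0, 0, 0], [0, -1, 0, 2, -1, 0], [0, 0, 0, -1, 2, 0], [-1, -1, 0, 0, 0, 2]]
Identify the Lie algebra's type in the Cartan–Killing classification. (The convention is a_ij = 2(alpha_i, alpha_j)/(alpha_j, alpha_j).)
The matrix has rank 6 with 2's on the diagonal. Reading the off-diagonal entries as Dynkin edges (a single edge where a_ij = a_ji = -1; a double or triple edge where a_ij * a_ji = 2 or 3), the diagram is a chain of 6 nodes with single edges (A_6). One simple-root ordering that puts it in standard form is (alpha_3, alpha_1, alpha_6, alpha_2, alpha_4, alpha_5). So the algebra is type A_6, i.e. sl(7).

A6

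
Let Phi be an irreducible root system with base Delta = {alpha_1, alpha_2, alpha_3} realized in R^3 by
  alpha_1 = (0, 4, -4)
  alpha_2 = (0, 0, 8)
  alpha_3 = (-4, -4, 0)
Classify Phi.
Compute the Cartan integers a_ij = 2(alpha_i, alpha_j)/(alpha_j, alpha_j); the resulting 3x3 Cartan matrix is
[[2, -1, -1], [-2, 2, 0], [-1, 0, 2]].
The roots have two lengths (squared-length ratio 2:1); the short ones are alpha_{1,3}. The associated Dynkin diagram is a chain of 3 nodes with a double edge at one end; the terminal node there is the unique long simple root (C_3), so the type is C_3 (the algebra sp(6)).

C_3 (sp(6))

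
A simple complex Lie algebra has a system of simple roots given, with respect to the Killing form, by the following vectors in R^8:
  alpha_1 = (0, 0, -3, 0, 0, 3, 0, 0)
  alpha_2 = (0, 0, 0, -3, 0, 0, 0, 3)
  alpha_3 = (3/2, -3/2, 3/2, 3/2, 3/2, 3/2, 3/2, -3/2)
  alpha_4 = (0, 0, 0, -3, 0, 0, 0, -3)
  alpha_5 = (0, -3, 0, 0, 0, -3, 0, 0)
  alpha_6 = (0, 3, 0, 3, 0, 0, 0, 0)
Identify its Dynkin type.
E_6

Compute the Cartan integers a_ij = 2(alpha_i, alpha_j)/(alpha_j, alpha_j); the resulting 6x6 Cartan matrix is
[[2, 0, 0, 0, -1, 0], [0, 2, -1, 0, 0, -1], [0, -1, 2, 0, 0, 0], [0, 0, 0, 2, 0, -1], [-1, 0, 0, 0, 2, -1], [0, -1, 0, -1, -1, 2]].
All simple roots have the same length, so the diagram is simply laced. The associated Dynkin diagram is a chain of 5 nodes with one extra node attached to the third node from one end (E_6), so the type is E_6.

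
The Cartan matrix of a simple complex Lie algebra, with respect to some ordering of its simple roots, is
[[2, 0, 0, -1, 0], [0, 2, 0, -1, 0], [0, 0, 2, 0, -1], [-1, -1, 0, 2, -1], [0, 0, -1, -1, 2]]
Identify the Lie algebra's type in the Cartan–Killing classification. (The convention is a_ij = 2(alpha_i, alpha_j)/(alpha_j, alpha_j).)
D_5 (so(10))

The matrix has rank 5 with 2's on the diagonal. Reading the off-diagonal entries as Dynkin edges (a single edge where a_ij = a_ji = -1; a double or triple edge where a_ij * a_ji = 2 or 3), the diagram is a chain of 3 nodes with a fork of two nodes at one end (D_5). One simple-root ordering that puts it in standard form is (alpha_3, alpha_5, alpha_4, alpha_1, alpha_2). So the algebra is type D_5, i.e. so(10).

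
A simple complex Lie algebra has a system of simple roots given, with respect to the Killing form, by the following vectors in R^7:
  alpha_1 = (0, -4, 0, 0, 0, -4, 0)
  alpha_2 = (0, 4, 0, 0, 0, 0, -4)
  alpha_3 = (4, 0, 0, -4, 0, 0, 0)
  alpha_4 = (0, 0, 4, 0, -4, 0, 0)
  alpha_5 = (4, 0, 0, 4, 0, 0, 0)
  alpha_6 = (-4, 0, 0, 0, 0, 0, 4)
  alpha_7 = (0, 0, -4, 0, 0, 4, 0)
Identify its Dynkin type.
D7

Compute the Cartan integers a_ij = 2(alpha_i, alpha_j)/(alpha_j, alpha_j); the resulting 7x7 Cartan matrix is
[[2, -1, 0, 0, 0, 0, -1], [-1, 2, 0, 0, 0, -1, 0], [0, 0, 2, 0, 0, -1, 0], [0, 0, 0, 2, 0, 0, -1], [0, 0, 0, 0, 2, -1, 0], [0, -1, -1, 0, -1, 2, 0], [-1, 0, 0, -1, 0, 0, 2]].
All simple roots have the same length, so the diagram is simply laced. The associated Dynkin diagram is a chain of 5 nodes with a fork of two nodes at one end (D_7), so the type is D_7 (the algebra so(14)).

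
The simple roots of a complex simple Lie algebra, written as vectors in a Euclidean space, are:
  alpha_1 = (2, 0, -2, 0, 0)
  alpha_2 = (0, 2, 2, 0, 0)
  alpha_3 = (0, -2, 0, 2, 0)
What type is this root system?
A_3

Compute the Cartan integers a_ij = 2(alpha_i, alpha_j)/(alpha_j, alpha_j); the resulting 3x3 Cartan matrix is
[[2, -1, 0], [-1, 2, -1], [0, -1, 2]].
All simple roots have the same length, so the diagram is simply laced. The associated Dynkin diagram is a chain of 3 nodes with single edges (A_3), so the type is A_3 (the algebra sl(4)).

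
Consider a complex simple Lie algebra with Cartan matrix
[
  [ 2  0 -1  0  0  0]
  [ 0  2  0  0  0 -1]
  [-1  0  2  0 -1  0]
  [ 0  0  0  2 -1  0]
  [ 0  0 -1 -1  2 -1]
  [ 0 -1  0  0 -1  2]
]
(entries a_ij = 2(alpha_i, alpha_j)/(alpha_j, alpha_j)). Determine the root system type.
type E_6

The matrix has rank 6 with 2's on the diagonal. Reading the off-diagonal entries as Dynkin edges (a single edge where a_ij = a_ji = -1; a double or triple edge where a_ij * a_ji = 2 or 3), the diagram is a chain of 5 nodes with one extra node attached to the third node from one end (E_6). One simple-root ordering that puts it in standard form is (alpha_1, alpha_4, alpha_3, alpha_5, alpha_6, alpha_2). So the algebra is type E_6.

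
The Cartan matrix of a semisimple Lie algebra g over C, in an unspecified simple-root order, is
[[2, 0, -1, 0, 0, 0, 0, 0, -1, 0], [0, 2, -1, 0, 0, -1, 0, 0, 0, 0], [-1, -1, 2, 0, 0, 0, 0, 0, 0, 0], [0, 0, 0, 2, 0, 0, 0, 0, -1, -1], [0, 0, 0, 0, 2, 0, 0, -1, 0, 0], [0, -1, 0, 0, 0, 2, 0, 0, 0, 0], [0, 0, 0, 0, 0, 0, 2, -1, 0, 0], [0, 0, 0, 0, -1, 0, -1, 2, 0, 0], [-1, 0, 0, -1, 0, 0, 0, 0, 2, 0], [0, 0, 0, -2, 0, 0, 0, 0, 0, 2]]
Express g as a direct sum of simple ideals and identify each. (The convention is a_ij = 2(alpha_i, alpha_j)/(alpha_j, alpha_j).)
The diagram associated to this matrix has two connected components: the simple roots {alpha_5, alpha_7, alpha_8} form a chain of 3 nodes with single edges (A_3), and {alpha_1, alpha_2, alpha_3, alpha_4, alpha_6, alpha_9, alpha_10} form a chain of 7 nodes with a double edge at one end; the terminal node there is the unique long simple root (C_7). A semisimple Lie algebra decomposes uniquely as the direct sum of simple ideals, one per connected component of its Dynkin diagram, so g ≅ A_3 ⊕ C_7 (dimension 15 + 105 = 120).

A_3 (sl(4)) ⊕ C_7 (sp(14))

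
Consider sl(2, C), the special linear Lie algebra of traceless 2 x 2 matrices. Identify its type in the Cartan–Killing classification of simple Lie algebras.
This is sl(2), which has dimension 2^2 - 1 = 3 and rank 2 - 1 = 1 (a Cartan subalgebra is the diagonal traceless matrices). In the classification of classical Lie algebras, the special linear algebra sl(n+1) has type A_n; here n = 1, so the Dynkin diagram is a chain of 1 nodes with single edges (A_1). Hence the type is A_1.

A1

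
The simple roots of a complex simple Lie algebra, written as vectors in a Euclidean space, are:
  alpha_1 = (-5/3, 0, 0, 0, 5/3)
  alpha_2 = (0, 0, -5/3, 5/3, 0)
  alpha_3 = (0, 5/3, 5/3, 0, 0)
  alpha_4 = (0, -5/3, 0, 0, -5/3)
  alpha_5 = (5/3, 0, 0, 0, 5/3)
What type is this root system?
Compute the Cartan integers a_ij = 2(alpha_i, alpha_j)/(alpha_j, alpha_j); the resulting 5x5 Cartan matrix is
[[2, 0, 0, -1, 0], [0, 2, -1, 0, 0], [0, -1, 2, -1, 0], [-1, 0, -1, 2, -1], [0, 0, 0, -1, 2]].
All simple roots have the same length, so the diagram is simply laced. The associated Dynkin diagram is a chain of 3 nodes with a fork of two nodes at one end (D_5), so the type is D_5 (the algebra so(10)).

D_5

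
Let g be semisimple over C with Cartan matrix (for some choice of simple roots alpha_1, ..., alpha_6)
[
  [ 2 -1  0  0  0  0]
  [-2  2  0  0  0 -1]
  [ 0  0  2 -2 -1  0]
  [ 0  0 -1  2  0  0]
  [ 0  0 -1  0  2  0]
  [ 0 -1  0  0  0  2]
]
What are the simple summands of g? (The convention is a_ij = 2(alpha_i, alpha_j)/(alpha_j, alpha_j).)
The diagram associated to this matrix has two connected components: the simple roots {alpha_1, alpha_2, alpha_6} form a chain of 3 nodes with a double edge at one end; the terminal node there is the unique short simple root (B_3), and {alpha_3, alpha_4, alpha_5} form a chain of 3 nodes with a double edge at one end; the terminal node there is the unique short simple root (B_3). A semisimple Lie algebra decomposes uniquely as the direct sum of simple ideals, one per connected component of its Dynkin diagram, so g ≅ B_3 ⊕ B_3 (dimension 21 + 21 = 42).

type B_3 + type B_3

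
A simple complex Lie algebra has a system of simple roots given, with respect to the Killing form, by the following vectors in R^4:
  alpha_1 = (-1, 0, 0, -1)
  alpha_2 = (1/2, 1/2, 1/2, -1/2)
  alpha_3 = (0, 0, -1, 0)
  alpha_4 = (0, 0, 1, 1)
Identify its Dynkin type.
Compute the Cartan integers a_ij = 2(alpha_i, alpha_j)/(alpha_j, alpha_j); the resulting 4x4 Cartan matrix is
[[2, 0, 0, -1], [0, 2, -1, 0], [0, -1, 2, -1], [-1, 0, -2, 2]].
The roots have two lengths (squared-length ratio 2:1); the short ones are alpha_{2,3}. The associated Dynkin diagram is a chain of 4 nodes with a double edge between the middle two (F_4), so the type is F_4.

F_4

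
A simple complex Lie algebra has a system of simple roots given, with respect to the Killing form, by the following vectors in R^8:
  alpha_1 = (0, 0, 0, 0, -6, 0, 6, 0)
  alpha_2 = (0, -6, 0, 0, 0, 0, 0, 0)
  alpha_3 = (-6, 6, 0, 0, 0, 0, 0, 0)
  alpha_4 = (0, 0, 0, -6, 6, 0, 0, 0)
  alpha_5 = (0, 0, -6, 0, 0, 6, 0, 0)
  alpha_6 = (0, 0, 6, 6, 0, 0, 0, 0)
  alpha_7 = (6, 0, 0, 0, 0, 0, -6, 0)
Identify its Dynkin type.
B_7 (so(15))

Compute the Cartan integers a_ij = 2(alpha_i, alpha_j)/(alpha_j, alpha_j); the resulting 7x7 Cartan matrix is
[[2, 0, 0, -1, 0, 0, -1], [0, 2, -1, 0, 0, 0, 0], [0, -2, 2, 0, 0, 0, -1], [-1, 0, 0, 2, 0, -1, 0], [0, 0, 0, 0, 2, -1, 0], [0, 0, 0, -1, -1, 2, 0], [-1, 0, -1, 0, 0, 0, 2]].
The roots have two lengths (squared-length ratio 2:1); the short ones are alpha_{2}. The associated Dynkin diagram is a chain of 7 nodes with a double edge at one end; the terminal node there is the unique short simple root (B_7), so the type is B_7 (the algebra so(15)).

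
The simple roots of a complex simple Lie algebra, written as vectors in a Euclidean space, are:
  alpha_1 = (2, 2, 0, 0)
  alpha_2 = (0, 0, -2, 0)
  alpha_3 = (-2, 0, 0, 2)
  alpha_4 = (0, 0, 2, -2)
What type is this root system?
B_4 (so(9))

Compute the Cartan integers a_ij = 2(alpha_i, alpha_j)/(alpha_j, alpha_j); the resulting 4x4 Cartan matrix is
[[2, 0, -1, 0], [0, 2, 0, -1], [-1, 0, 2, -1], [0, -2, -1, 2]].
The roots have two lengths (squared-length ratio 2:1); the short ones are alpha_{2}. The associated Dynkin diagram is a chain of 4 nodes with a double edge at one end; the terminal node there is the unique short simple root (B_4), so the type is B_4 (the algebra so(9)).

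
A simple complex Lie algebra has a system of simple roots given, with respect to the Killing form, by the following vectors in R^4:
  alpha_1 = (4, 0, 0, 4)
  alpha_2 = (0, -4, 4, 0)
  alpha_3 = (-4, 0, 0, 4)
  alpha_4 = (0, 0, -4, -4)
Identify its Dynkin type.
D4

Compute the Cartan integers a_ij = 2(alpha_i, alpha_j)/(alpha_j, alpha_j); the resulting 4x4 Cartan matrix is
[[2, 0, 0, -1], [0, 2, 0, -1], [0, 0, 2, -1], [-1, -1, -1, 2]].
All simple roots have the same length, so the diagram is simply laced. The associated Dynkin diagram is a chain of 2 nodes with a fork of two nodes at one end (D_4), so the type is D_4 (the algebra so(8)).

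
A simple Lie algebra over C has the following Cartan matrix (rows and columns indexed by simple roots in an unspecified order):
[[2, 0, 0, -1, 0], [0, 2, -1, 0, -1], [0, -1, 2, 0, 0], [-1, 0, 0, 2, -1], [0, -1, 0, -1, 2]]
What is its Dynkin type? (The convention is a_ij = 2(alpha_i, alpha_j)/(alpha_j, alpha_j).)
A_5 (sl(6))

The matrix has rank 5 with 2's on the diagonal. Reading the off-diagonal entries as Dynkin edges (a single edge where a_ij = a_ji = -1; a double or triple edge where a_ij * a_ji = 2 or 3), the diagram is a chain of 5 nodes with single edges (A_5). One simple-root ordering that puts it in standard form is (alpha_3, alpha_2, alpha_5, alpha_4, alpha_1). So the algebra is type A_5, i.e. sl(6).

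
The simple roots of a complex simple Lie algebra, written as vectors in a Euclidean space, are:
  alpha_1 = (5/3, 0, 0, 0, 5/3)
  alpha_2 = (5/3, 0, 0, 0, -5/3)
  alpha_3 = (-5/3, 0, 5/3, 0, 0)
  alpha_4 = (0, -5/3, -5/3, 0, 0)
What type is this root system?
Compute the Cartan integers a_ij = 2(alpha_i, alpha_j)/(alpha_j, alpha_j); the resulting 4x4 Cartan matrix is
[[2, 0, -1, 0], [0, 2, -1, 0], [-1, -1, 2, -1], [0, 0, -1, 2]].
All simple roots have the same length, so the diagram is simply laced. The associated Dynkin diagram is a chain of 2 nodes with a fork of two nodes at one end (D_4), so the type is D_4 (the algebra so(8)).

D_4 (so(8))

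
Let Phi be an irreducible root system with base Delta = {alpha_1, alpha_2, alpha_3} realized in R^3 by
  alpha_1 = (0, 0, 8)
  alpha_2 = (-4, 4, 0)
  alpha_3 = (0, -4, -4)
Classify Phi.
Compute the Cartan integers a_ij = 2(alpha_i, alpha_j)/(alpha_j, alpha_j); the resulting 3x3 Cartan matrix is
[[2, 0, -2], [0, 2, -1], [-1, -1, 2]].
The roots have two lengths (squared-length ratio 2:1); the short ones are alpha_{2,3}. The associated Dynkin diagram is a chain of 3 nodes with a double edge at one end; the terminal node there is the unique long simple root (C_3), so the type is C_3 (the algebra sp(6)).

C_3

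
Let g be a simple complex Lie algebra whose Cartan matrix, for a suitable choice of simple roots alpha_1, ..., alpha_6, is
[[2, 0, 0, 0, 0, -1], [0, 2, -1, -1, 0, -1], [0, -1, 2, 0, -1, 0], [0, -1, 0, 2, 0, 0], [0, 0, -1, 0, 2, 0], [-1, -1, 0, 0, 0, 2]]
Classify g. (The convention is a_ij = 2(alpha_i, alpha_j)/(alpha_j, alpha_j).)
type E_6

The matrix has rank 6 with 2's on the diagonal. Reading the off-diagonal entries as Dynkin edges (a single edge where a_ij = a_ji = -1; a double or triple edge where a_ij * a_ji = 2 or 3), the diagram is a chain of 5 nodes with one extra node attached to the third node from one end (E_6). One simple-root ordering that puts it in standard form is (alpha_5, alpha_4, alpha_3, alpha_2, alpha_6, alpha_1). So the algebra is type E_6.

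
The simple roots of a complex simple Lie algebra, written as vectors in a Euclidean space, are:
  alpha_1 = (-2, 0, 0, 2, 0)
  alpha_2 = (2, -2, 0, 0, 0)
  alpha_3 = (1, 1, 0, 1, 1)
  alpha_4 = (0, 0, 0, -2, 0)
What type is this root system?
Compute the Cartan integers a_ij = 2(alpha_i, alpha_j)/(alpha_j, alpha_j); the resulting 4x4 Cartan matrix is
[[2, -1, 0, -2], [-1, 2, 0, 0], [0, 0, 2, -1], [-1, 0, -1, 2]].
The roots have two lengths (squared-length ratio 2:1); the short ones are alpha_{3,4}. The associated Dynkin diagram is a chain of 4 nodes with a double edge between the middle two (F_4), so the type is F_4.

F_4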